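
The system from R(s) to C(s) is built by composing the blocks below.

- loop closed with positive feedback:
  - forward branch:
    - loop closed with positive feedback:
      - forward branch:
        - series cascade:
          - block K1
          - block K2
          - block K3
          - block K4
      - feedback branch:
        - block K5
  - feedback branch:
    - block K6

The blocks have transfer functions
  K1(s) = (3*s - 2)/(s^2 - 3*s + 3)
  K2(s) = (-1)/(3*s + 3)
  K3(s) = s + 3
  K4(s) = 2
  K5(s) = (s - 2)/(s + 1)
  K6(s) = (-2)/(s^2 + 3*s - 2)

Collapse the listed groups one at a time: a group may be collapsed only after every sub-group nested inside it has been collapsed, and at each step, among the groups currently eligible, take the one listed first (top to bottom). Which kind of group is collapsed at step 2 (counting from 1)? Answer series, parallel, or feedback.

Step 1 - multiply K1, K2, K3, K4 (series)
Step 2 - reduce the feedback loop with forward (K1*K2*K3*K4) and return K5
Step 3 - feedback reduction of [(K1*K2*K3*K4)/(1-(K1*K2*K3*K4)*K5)], K6
Step 2 collapses a feedback group.

Hence the answer: feedback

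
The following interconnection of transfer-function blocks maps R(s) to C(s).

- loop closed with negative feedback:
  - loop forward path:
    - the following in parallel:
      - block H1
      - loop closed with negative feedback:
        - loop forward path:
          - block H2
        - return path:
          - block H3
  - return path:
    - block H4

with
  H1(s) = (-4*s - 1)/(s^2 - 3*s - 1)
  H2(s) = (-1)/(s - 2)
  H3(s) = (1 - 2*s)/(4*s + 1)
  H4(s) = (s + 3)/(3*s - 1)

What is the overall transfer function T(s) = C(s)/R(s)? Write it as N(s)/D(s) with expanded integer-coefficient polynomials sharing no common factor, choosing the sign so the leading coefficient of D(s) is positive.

[1] apply the feedback formula to H2, H3 = (-4*s - 1)/(4*s^2 - 5*s - 3)
[2] add H1, [H2/(1+H2*H3)] (parallel) = (-20*s^3 + 27*s^2 + 24*s + 4)/(4*s^4 - 17*s^3 + 8*s^2 + 14*s + 3)
[3] collapse the loop ((H1+[H2/(1+H2*H3)]) forward, H4 return) - this is the overall T(s), already in the required normalized form

Final answer: (-60*s^4 + 101*s^3 + 45*s^2 - 12*s - 4)/(12*s^5 - 75*s^4 + 8*s^3 + 139*s^2 + 71*s + 9)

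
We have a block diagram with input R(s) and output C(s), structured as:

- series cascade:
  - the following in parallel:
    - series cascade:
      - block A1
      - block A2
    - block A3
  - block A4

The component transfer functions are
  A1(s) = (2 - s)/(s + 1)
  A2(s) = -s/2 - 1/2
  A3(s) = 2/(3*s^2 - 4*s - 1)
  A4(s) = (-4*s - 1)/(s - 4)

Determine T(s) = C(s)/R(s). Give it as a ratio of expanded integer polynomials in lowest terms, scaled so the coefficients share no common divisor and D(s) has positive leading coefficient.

Reducing step by step:

1. series reduction of A1, A2 = s/2 - 1
2. parallel reduction of (A1*A2), A3 = (3*s^3 - 10*s^2 + 7*s + 6)/(6*s^2 - 8*s - 2)
3. multiply ((A1*A2)+A3), A4 (series): this yields T(s), and no further normalization is needed

Answer: (-12*s^4 + 37*s^3 - 18*s^2 - 31*s - 6)/(6*s^3 - 32*s^2 + 30*s + 8)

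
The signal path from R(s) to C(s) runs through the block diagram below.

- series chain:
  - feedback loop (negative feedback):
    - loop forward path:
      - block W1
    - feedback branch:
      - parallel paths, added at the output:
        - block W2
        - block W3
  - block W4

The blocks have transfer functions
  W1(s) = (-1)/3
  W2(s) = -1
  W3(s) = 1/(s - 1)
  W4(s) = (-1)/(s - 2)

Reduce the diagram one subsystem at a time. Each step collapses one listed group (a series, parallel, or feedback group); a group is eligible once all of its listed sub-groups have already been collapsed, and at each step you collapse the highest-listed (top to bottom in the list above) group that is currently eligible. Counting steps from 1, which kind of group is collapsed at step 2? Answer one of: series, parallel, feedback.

(1) parallel reduction of W2, W3
(2) apply the feedback formula to W1, (W2+W3)
(3) combine [W1/(1+W1*(W2+W3))], W4 in series
Step 2 collapses a feedback group.

Therefore the answer is feedback.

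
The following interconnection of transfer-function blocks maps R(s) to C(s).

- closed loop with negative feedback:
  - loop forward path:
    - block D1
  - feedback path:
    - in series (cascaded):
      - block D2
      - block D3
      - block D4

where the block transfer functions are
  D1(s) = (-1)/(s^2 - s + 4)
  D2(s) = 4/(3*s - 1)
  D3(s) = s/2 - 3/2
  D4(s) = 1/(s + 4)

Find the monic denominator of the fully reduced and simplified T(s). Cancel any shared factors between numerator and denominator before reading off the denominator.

Reducing step by step:

[1] combine D2, D3, D4 in series gives (2*s - 6)/(3*s^2 + 11*s - 4)
[2] feedback reduction of D1, (D2*D3*D4) gives (-3*s^2 - 11*s + 4)/(3*s^4 + 8*s^3 - 3*s^2 + 46*s - 10)
T(s) is the step-2 result (common factors already cancelled). Leading coefficient of the denominator: 3. Divide through by 3 for the monic polynomial.

Answer: s^4 + 8*s^3/3 - s^2 + 46*s/3 - 10/3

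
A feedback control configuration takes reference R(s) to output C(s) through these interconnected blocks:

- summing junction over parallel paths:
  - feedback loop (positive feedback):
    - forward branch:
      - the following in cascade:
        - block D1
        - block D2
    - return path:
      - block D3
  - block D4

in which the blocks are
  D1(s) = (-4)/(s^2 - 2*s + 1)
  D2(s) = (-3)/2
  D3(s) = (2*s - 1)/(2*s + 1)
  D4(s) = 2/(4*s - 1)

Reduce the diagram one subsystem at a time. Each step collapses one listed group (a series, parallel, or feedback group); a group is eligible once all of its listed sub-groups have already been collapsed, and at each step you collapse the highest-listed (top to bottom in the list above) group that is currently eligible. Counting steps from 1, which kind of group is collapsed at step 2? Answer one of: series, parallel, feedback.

Step 1. series reduction of D1, D2
Step 2. collapse the loop ((D1*D2) forward, D3 return)
Step 3. parallel reduction of [(D1*D2)/(1-(D1*D2)*D3)], D4
Step 2: feedback.

Therefore the answer is feedback.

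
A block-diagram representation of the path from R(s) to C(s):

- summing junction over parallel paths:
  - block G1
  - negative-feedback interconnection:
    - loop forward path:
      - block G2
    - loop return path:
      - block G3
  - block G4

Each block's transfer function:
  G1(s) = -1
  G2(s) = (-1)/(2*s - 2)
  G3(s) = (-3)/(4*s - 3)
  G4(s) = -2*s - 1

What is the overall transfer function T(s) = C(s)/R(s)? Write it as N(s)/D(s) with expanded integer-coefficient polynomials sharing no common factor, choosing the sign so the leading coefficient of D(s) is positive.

1. collapse the loop (G2 forward, G3 return): (3 - 4*s)/(8*s^2 - 14*s + 9)
2. sum the parallel branches G1, [G2/(1+G2*G3)], G4; the result is T(s) itself (integer coefficients, no common factor, positive leading denominator coefficient)

Answer: (-16*s^3 + 12*s^2 + 6*s - 15)/(8*s^2 - 14*s + 9)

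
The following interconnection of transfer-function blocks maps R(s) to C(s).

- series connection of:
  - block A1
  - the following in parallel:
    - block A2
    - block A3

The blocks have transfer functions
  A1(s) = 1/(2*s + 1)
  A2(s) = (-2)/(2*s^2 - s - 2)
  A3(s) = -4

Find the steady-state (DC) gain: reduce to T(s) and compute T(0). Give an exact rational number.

First reduce the diagram to T(s).

1. reduce the parallel group A2, A3 = (-8*s^2 + 4*s + 6)/(2*s^2 - s - 2)
2. combine A1, (A2+A3) in series = (-8*s^2 + 4*s + 6)/(4*s^3 - 5*s - 2)
DC gain: substitute s = 0 into T(s) from step 2: T(0) = 6/(-2) = -3.

Answer: -3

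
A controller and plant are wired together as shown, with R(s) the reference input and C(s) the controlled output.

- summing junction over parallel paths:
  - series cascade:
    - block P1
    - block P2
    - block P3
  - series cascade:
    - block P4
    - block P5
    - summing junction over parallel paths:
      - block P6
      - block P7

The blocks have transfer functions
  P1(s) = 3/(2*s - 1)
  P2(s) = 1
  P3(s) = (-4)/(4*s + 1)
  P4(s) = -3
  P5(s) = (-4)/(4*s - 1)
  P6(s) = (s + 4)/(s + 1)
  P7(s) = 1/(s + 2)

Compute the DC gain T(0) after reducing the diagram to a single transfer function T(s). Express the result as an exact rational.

[1] reduce the series chain P1, P2, P3; result (-12)/(8*s^2 - 2*s - 1)
[2] sum the parallel branches P6, P7; result (s^2 + 7*s + 9)/(s^2 + 3*s + 2)
[3] cascade P4, P5, (P6+P7); result (12*s^2 + 84*s + 108)/(4*s^3 + 11*s^2 + 5*s - 2)
[4] add (P1*P2*P3), (P4*P5*(P6+P7)) (parallel); result (96*s^4 + 600*s^3 + 552*s^2 - 360*s - 84)/(32*s^5 + 80*s^4 + 14*s^3 - 37*s^2 - s + 2)
Evaluating the step-4 result (the overall T(s)) at s = 0 gives T(0) = -84/2 = -42.

Answer: -42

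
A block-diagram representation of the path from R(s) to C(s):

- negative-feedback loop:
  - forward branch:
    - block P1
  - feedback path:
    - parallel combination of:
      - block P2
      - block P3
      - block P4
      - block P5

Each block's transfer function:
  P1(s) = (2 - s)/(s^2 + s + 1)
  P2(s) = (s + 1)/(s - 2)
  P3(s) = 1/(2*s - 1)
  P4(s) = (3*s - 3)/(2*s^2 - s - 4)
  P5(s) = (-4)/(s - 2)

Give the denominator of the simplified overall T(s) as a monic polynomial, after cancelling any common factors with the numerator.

(1) sum the parallel branches P2, P3, P4, P5 -> (4*s^4 - 8*s^3 - 21*s^2 + 44*s - 10)/(4*s^4 - 12*s^3 + s^2 + 18*s - 8)
(2) feedback reduction of P1, (P2+P3+P4+P5) -> (-4*s^4 + 12*s^3 - s^2 - 18*s + 8)/(4*s^5 - 4*s^4 + s^3 + 14*s^2 - 47*s + 14)
Step 2 gives the fully reduced T(s), with no common factor left to cancel. The denominator's leading coefficient is 4, so divide each of its coefficients by 4 to get the monic form.

Final answer: s^5 - s^4 + s^3/4 + 7*s^2/2 - 47*s/4 + 7/2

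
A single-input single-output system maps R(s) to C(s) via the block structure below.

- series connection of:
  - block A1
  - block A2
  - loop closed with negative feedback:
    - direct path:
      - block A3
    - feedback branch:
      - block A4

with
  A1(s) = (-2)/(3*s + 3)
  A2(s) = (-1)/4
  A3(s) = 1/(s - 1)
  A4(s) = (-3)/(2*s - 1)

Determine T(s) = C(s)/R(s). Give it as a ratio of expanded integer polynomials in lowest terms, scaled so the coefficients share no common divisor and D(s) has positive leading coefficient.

1. close the feedback loop around A3, A4 -> (2*s - 1)/(2*s^2 - 3*s - 2)
2. cascade A1, A2, [A3/(1+A3*A4)]: this yields T(s), and no further normalization is needed

Answer: (2*s - 1)/(12*s^3 - 6*s^2 - 30*s - 12)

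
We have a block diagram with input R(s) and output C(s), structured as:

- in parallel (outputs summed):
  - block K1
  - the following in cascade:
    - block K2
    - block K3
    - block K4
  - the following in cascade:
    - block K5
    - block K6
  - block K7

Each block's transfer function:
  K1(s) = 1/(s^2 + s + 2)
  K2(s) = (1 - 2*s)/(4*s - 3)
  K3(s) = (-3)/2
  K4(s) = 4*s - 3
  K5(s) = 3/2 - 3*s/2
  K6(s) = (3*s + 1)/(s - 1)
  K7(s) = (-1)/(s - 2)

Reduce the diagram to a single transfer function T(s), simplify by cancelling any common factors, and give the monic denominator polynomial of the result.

Reducing step by step:

Step 1 - cascade K2, K3, K4 = 3*s - 3/2
Step 2 - reduce the series chain K5, K6 = -9*s/2 - 3/2
Step 3 - parallel reduction of K1, (K2*K3*K4), (K5*K6), K7 = (-3*s^4 - 3*s^3 + 4*s^2 + 12*s + 16)/(2*s^3 - 2*s^2 - 8)
T(s) is the step-3 result (common factors already cancelled). Leading coefficient of the denominator: 2. Divide through by 2 for the monic polynomial.

Answer: s^3 - s^2 - 4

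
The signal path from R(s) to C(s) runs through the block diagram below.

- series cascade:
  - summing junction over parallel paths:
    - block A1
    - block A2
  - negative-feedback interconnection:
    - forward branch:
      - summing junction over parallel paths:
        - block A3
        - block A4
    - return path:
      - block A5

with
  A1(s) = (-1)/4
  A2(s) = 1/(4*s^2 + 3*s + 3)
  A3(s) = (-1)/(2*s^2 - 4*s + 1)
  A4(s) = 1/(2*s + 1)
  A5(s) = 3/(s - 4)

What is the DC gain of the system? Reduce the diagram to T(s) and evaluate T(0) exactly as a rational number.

The answer is 0.

Reasoning:
[1] reduce the parallel group A1, A2; result (-4*s^2 - 3*s + 1)/(16*s^2 + 12*s + 12)
[2] reduce the parallel group A3, A4; result (2*s^2 - 6*s)/(4*s^3 - 6*s^2 - 2*s + 1)
[3] close the feedback loop around (A3+A4), A5; result (2*s^3 - 14*s^2 + 24*s)/(4*s^4 - 22*s^3 + 28*s^2 - 9*s - 4)
[4] cascade (A1+A2), [(A3+A4)/(1+(A3+A4)*A5)]; result (-4*s^5 + 25*s^4 - 26*s^3 - 43*s^2 + 12*s)/(32*s^6 - 152*s^5 + 116*s^4 - 36*s^3 + 82*s^2 - 78*s - 24)
Step 4 gives the overall T(s). Then T(0) = 0/(-24) = 0.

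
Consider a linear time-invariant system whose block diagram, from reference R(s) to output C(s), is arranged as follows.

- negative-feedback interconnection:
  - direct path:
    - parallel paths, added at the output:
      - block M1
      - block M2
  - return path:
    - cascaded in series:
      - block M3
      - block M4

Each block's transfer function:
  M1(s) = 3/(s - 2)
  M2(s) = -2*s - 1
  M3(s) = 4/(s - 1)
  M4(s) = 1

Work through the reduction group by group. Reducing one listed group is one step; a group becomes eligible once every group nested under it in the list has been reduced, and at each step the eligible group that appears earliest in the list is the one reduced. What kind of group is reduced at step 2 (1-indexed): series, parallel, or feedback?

Step 1. add M1, M2 (parallel)
Step 2. combine M3, M4 in series
Step 3. feedback reduction of (M1+M2), (M3*M4)
So the answer for step 2 is series.

Hence the answer: series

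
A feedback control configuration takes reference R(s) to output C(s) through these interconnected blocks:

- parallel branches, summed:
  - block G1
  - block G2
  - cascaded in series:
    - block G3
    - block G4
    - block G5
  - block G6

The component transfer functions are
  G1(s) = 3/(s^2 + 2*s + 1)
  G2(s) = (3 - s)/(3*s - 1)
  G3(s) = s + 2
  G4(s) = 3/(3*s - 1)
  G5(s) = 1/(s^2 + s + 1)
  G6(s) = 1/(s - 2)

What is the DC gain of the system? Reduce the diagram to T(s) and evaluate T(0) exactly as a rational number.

Reducing step by step:

(1) multiply G3, G4, G5 (series) gives (3*s + 6)/(3*s^3 + 2*s^2 + 2*s - 1)
(2) combine G1, G2, (G3*G4*G5), G6 in parallel gives (-s^6 + 5*s^5 + 25*s^4 + 2*s^3 - 20*s^2 - 52*s - 13)/(3*s^6 + 2*s^5 - 7*s^4 - 13*s^3 - 10*s^2 - s + 2)
That last expression is T(s); at s = 0 only the constant terms survive, so T(0) = -13/2.

Answer: -13/2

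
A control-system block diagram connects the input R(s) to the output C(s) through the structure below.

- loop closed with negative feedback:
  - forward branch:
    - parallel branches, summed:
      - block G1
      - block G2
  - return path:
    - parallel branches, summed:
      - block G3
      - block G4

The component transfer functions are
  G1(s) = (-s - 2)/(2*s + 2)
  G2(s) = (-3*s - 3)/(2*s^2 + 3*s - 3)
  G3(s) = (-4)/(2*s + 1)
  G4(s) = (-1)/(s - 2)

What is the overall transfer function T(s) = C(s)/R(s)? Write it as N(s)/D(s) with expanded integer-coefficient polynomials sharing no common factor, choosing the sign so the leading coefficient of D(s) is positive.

Step 1 - combine G1, G2 in parallel = (-2*s^3 - 13*s^2 - 15*s)/(4*s^3 + 10*s^2 - 6)
Step 2 - parallel reduction of G3, G4 = (7 - 6*s)/(2*s^2 - 3*s - 2)
Step 3 - close the feedback loop around (G1+G2), (G3+G4): this yields T(s), and no further normalization is needed

Therefore the answer is (-4*s^5 - 20*s^4 + 13*s^3 + 71*s^2 + 30*s)/(8*s^5 + 20*s^4 + 26*s^3 - 33*s^2 - 87*s + 12).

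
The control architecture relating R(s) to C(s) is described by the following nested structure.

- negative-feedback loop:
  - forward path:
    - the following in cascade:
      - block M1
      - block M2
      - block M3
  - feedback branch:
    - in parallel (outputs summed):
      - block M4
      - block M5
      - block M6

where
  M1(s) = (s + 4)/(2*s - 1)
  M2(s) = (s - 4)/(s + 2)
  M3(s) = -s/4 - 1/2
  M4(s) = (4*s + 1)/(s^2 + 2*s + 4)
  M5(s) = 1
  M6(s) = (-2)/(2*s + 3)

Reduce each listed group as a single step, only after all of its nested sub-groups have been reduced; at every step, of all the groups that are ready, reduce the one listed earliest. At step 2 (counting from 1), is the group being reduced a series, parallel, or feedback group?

Answer: parallel

Working:
(1) cascade M1, M2, M3
(2) parallel reduction of M4, M5, M6
(3) apply the feedback formula to (M1*M2*M3), (M4+M5+M6)
So the answer for step 2 is parallel.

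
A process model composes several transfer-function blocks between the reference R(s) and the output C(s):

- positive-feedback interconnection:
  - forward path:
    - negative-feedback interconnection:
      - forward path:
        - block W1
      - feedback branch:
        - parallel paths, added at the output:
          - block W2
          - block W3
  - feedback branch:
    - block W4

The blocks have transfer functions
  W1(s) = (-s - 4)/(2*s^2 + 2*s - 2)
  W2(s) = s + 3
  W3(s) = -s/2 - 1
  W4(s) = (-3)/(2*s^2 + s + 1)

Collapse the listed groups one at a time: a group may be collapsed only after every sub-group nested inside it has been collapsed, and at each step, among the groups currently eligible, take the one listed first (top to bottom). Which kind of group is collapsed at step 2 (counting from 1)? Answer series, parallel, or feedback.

Step 1 - add W2, W3 (parallel)
Step 2 - collapse the loop (W1 forward, (W2+W3) return)
Step 3 - close the feedback loop around [W1/(1+W1*(W2+W3))], W4
Step 2 collapses a feedback group.

Final answer: feedback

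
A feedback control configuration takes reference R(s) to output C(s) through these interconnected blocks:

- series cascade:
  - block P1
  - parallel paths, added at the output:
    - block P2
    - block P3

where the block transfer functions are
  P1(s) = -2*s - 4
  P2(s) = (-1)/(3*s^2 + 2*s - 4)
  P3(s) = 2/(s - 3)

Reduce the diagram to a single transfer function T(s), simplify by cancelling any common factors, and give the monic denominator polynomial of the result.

Answer: s^3 - 7*s^2/3 - 10*s/3 + 4

Working:
Step 1. parallel reduction of P2, P3 -> (6*s^2 + 3*s - 5)/(3*s^3 - 7*s^2 - 10*s + 12)
Step 2. multiply P1, (P2+P3) (series) -> (-12*s^3 - 30*s^2 - 2*s + 20)/(3*s^3 - 7*s^2 - 10*s + 12)
That last expression is T(s), already simplified. Scaling its denominator by 1/3 (the reciprocal of the leading coefficient) yields the monic denominator.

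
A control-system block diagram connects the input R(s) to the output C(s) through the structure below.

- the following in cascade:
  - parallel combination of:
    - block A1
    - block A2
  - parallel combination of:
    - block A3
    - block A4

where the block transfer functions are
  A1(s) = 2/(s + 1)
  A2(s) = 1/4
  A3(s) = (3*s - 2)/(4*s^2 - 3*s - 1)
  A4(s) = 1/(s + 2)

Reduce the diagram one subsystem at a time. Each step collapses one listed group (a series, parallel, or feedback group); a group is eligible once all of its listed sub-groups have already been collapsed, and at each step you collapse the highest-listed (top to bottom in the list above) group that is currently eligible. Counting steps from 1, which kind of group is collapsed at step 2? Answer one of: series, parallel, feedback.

(1) parallel reduction of A1, A2
(2) parallel reduction of A3, A4
(3) reduce the series chain (A1+A2), (A3+A4)
Step 2: parallel.

Answer: parallel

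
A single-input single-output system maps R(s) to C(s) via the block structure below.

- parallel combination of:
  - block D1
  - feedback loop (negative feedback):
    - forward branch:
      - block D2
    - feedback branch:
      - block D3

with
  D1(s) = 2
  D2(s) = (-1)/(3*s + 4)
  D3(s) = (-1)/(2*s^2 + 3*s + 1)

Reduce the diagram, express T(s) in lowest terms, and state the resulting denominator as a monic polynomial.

[1] collapse the loop (D2 forward, D3 return); result (-2*s^2 - 3*s - 1)/(6*s^3 + 17*s^2 + 15*s + 5)
[2] reduce the parallel group D1, [D2/(1+D2*D3)]; result (12*s^3 + 32*s^2 + 27*s + 9)/(6*s^3 + 17*s^2 + 15*s + 5)
No further cancellation is possible in the step-2 result, so that is T(s). Its denominator becomes monic after dividing by the leading coefficient 6.

Hence the answer: s^3 + 17*s^2/6 + 5*s/2 + 5/6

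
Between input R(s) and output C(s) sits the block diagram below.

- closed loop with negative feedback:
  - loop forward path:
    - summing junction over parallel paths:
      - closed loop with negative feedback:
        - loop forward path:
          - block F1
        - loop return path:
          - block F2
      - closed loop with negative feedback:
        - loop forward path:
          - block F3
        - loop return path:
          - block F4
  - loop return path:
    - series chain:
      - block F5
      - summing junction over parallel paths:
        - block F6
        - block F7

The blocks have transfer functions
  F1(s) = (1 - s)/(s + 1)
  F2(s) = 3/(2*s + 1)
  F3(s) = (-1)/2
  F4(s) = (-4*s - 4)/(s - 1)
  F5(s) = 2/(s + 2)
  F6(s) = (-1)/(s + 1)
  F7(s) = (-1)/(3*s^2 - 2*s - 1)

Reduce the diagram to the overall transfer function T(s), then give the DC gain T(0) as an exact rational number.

Step 1: apply the feedback formula to F1, F2 = (-2*s^2 + s + 1)/(2*s^2 + 4)
Step 2: apply the feedback formula to F3, F4 = (1 - s)/(6*s + 2)
Step 3: reduce the parallel group [F1/(1+F1*F2)], [F3/(1+F3*F4)] = (-7*s^3 + 2*s^2 + 2*s + 3)/(6*s^3 + 2*s^2 + 12*s + 4)
Step 4: parallel reduction of F6, F7 = (-3*s^2 + s)/(3*s^3 + s^2 - 3*s - 1)
Step 5: combine F5, (F6+F7) in series = (-6*s^2 + 2*s)/(3*s^4 + 7*s^3 - s^2 - 7*s - 2)
Step 6: close the feedback loop around ([F1/(1+F1*F2)]+[F3/(1+F3*F4)]), (F5*(F6+F7)) = (-21*s^6 - 64*s^5 - 37*s^4 + 33*s^3 + 52*s^2 + 31*s + 6)/(18*s^6 + 66*s^5 + 152*s^4 + 178*s^3 + 160*s^2 + 54*s + 8)
Evaluating the step-6 result (the overall T(s)) at s = 0 gives T(0) = 6/8 = 3/4.

Therefore the answer is 3/4.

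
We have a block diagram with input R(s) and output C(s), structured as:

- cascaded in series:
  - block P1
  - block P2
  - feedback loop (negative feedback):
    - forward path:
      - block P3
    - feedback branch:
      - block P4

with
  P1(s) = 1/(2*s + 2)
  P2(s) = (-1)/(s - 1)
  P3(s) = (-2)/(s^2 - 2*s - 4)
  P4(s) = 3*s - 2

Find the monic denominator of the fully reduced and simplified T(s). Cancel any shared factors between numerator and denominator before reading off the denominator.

(1) collapse the loop (P3 forward, P4 return): (-2)/(s^2 - 8*s)
(2) series reduction of P1, P2, [P3/(1+P3*P4)]: 1/(s^4 - 8*s^3 - s^2 + 8*s)
No further cancellation is possible in the step-2 result, so that is T(s). Its denominator is already monic.

Hence the answer: s^4 - 8*s^3 - s^2 + 8*s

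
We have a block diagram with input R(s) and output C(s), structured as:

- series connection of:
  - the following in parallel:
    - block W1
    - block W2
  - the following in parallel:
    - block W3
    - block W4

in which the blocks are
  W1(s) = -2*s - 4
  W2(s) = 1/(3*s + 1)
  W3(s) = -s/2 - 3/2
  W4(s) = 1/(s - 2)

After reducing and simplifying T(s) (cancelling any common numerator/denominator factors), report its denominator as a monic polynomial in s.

Step 1: sum the parallel branches W1, W2 gives (-6*s^2 - 14*s - 3)/(3*s + 1)
Step 2: sum the parallel branches W3, W4 gives (-s^2 - s + 8)/(2*s - 4)
Step 3: cascade (W1+W2), (W3+W4) gives (6*s^4 + 20*s^3 - 31*s^2 - 109*s - 24)/(6*s^2 - 10*s - 4)
T(s) is the step-3 result (common factors already cancelled). Leading coefficient of the denominator: 6. Divide through by 6 for the monic polynomial.

Therefore the answer is s^2 - 5*s/3 - 2/3.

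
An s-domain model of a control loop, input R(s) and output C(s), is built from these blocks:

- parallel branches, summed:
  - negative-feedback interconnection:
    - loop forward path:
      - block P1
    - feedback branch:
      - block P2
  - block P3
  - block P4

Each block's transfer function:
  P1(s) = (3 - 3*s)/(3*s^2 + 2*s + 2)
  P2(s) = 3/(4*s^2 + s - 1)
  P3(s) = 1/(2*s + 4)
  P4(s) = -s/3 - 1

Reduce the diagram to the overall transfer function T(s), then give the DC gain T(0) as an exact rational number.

Step 1. reduce the feedback loop with forward P1 and return P2 -> (-12*s^3 + 9*s^2 + 6*s - 3)/(12*s^4 + 11*s^3 + 7*s^2 - 9*s + 7)
Step 2. combine [P1/(1+P1*P2)], P3, P4 in parallel -> (-24*s^6 - 142*s^5 - 304*s^4 - 241*s^3 + 157*s^2 + 65*s - 99)/(72*s^5 + 210*s^4 + 174*s^3 + 30*s^2 - 66*s + 84)
The step-2 result is T(s). Setting s = 0: T(0) = -99/84 = -33/28.

Answer: -33/28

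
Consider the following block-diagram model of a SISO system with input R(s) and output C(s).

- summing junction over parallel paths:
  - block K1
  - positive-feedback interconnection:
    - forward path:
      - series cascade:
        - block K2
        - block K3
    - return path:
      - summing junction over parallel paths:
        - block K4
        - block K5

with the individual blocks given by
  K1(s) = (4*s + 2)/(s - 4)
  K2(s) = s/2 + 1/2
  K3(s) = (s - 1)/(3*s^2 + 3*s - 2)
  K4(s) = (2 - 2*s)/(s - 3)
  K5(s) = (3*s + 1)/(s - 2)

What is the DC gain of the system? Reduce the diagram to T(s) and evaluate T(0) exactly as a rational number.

Answer: -19/62

Working:
(1) series reduction of K2, K3: (s^2 - 1)/(6*s^2 + 6*s - 4)
(2) combine K4, K5 in parallel: (s^2 - 2*s - 7)/(s^2 - 5*s + 6)
(3) apply the feedback formula to (K2*K3), (K4+K5): (s^4 - 5*s^3 + 5*s^2 + 5*s - 6)/(5*s^4 - 22*s^3 + 10*s^2 + 54*s - 31)
(4) combine K1, [(K2*K3)/(1-(K2*K3)*(K4+K5))] in parallel: (21*s^5 - 87*s^4 + 21*s^3 + 221*s^2 - 42*s - 38)/(5*s^5 - 42*s^4 + 98*s^3 + 14*s^2 - 247*s + 124)
The step-4 result is T(s). Setting s = 0: T(0) = -38/124 = -19/62.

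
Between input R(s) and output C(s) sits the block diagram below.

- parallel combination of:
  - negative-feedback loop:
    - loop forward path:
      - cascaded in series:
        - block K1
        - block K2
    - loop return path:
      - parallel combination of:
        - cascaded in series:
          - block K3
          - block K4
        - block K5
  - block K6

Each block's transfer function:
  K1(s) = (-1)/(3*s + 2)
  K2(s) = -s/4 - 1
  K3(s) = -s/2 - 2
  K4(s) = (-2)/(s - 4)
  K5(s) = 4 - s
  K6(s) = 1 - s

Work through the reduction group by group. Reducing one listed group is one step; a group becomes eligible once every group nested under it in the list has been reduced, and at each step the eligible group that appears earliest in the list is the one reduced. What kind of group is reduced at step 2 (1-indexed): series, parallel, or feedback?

The answer is series.

Reasoning:
[1] series reduction of K1, K2
[2] reduce the series chain K3, K4
[3] add (K3*K4), K5 (parallel)
[4] close the feedback loop around (K1*K2), ((K3*K4)+K5)
[5] parallel reduction of [(K1*K2)/(1+(K1*K2)*((K3*K4)+K5))], K6
Step 2 collapses a series group.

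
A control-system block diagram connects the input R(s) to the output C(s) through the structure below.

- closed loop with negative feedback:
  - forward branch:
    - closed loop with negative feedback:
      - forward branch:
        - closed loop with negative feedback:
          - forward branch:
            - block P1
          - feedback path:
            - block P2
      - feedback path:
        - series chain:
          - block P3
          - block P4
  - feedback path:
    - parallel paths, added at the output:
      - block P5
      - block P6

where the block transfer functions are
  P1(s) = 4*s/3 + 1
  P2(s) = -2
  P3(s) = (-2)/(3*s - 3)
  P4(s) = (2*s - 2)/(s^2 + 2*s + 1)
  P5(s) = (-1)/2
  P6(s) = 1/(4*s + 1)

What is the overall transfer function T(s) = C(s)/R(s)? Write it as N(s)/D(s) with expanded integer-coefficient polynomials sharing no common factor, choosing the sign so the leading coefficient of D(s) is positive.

(1) reduce the feedback loop with forward P1 and return P2; result (-4*s - 3)/(8*s + 3)
(2) series reduction of P3, P4; result (-4)/(3*s^2 + 6*s + 3)
(3) reduce the feedback loop with forward [P1/(1+P1*P2)] and return (P3*P4); result (-12*s^3 - 33*s^2 - 30*s - 9)/(24*s^3 + 57*s^2 + 58*s + 21)
(4) parallel reduction of P5, P6; result (1 - 4*s)/(8*s + 2)
(5) close the feedback loop around [[P1/(1+P1*P2)]/(1+[P1/(1+P1*P2)]*(P3*P4))], (P5+P6): this yields T(s), and no further normalization is needed

Final answer: (-96*s^4 - 288*s^3 - 306*s^2 - 132*s - 18)/(240*s^4 + 624*s^3 + 665*s^2 + 290*s + 33)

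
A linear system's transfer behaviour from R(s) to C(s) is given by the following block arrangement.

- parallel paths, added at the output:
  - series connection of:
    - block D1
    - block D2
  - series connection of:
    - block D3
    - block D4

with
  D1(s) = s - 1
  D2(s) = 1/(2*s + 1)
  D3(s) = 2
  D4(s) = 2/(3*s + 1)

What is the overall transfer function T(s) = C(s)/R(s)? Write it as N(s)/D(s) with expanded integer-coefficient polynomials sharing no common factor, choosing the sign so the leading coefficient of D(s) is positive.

1. cascade D1, D2 gives (s - 1)/(2*s + 1)
2. multiply D3, D4 (series) gives 4/(3*s + 1)
3. combine (D1*D2), (D3*D4) in parallel, giving the overall T(s)

Hence the answer: (3*s^2 + 6*s + 3)/(6*s^2 + 5*s + 1)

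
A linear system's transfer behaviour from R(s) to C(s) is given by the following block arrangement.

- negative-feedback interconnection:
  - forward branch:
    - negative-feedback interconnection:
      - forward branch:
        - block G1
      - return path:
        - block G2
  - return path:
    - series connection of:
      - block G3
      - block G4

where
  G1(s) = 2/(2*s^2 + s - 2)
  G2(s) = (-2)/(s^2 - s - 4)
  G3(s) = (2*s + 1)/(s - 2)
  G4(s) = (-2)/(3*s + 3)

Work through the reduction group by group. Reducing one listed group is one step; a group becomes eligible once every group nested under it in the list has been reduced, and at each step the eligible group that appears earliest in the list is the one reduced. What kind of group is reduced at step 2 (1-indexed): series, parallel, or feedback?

Reducing step by step:

(1) reduce the feedback loop with forward G1 and return G2
(2) combine G3, G4 in series
(3) reduce the feedback loop with forward [G1/(1+G1*G2)] and return (G3*G4)
Step 2 collapses a series group.

Answer: series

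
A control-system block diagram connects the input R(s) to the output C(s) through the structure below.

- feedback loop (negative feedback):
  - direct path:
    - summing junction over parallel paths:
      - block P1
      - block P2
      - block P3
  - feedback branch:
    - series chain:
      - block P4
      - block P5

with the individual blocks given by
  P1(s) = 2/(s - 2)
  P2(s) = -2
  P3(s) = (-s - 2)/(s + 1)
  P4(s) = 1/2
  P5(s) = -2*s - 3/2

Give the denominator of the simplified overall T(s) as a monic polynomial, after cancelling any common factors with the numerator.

(1) combine P1, P2, P3 in parallel = (-3*s^2 + 4*s + 10)/(s^2 - s - 2)
(2) combine P4, P5 in series = -s - 3/4
(3) reduce the feedback loop with forward (P1+P2+P3) and return (P4*P5) = (-12*s^2 + 16*s + 40)/(12*s^3 - 3*s^2 - 56*s - 38)
The result of step 3 is T(s) in lowest terms. Its denominator has leading coefficient 12; dividing the denominator through by 12 makes it monic.

Therefore the answer is s^3 - s^2/4 - 14*s/3 - 19/6.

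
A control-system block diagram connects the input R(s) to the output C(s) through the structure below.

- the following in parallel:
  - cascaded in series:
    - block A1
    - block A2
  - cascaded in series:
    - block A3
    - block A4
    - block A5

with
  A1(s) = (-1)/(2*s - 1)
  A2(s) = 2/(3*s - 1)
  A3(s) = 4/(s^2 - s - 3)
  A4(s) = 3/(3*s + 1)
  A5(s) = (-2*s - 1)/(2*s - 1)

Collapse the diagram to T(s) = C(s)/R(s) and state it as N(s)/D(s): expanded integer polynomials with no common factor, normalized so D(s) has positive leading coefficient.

Step 1: multiply A1, A2 (series) -> (-2)/(6*s^2 - 5*s + 1)
Step 2: reduce the series chain A3, A4, A5 -> (-24*s - 12)/(6*s^4 - 7*s^3 - 18*s^2 + 4*s + 3)
Step 3: add (A1*A2), (A3*A4*A5) (parallel), which is the overall transfer function T(s) = C(s)/R(s) in lowest terms

Hence the answer: (-6*s^3 - 68*s^2 + 8*s + 18)/(18*s^5 - 27*s^4 - 47*s^3 + 30*s^2 + 5*s - 3)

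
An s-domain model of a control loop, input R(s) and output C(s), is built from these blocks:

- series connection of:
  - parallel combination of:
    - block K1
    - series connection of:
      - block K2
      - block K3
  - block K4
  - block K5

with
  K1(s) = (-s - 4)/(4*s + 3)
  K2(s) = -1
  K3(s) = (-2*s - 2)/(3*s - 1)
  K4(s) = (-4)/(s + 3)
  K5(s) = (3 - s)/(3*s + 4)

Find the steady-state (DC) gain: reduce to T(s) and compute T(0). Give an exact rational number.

1. reduce the series chain K2, K3; result (2*s + 2)/(3*s - 1)
2. reduce the parallel group K1, (K2*K3); result (5*s^2 + 3*s + 10)/(12*s^2 + 5*s - 3)
3. multiply (K1+(K2*K3)), K4, K5 (series); result (20*s^3 - 48*s^2 + 4*s - 120)/(36*s^4 + 171*s^3 + 200*s^2 + 21*s - 36)
Step 3 gives the overall T(s). Then T(0) = -120/(-36) = 10/3.

Final answer: 10/3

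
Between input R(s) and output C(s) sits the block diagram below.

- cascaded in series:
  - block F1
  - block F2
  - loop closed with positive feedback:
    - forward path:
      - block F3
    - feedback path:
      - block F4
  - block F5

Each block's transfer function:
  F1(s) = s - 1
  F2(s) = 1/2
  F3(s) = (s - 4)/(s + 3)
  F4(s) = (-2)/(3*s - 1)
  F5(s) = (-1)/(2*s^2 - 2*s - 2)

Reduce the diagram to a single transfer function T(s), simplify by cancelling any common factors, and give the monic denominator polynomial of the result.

Step 1: close the feedback loop around F3, F4; result (3*s^2 - 13*s + 4)/(3*s^2 + 10*s - 11)
Step 2: combine F1, F2, [F3/(1-F3*F4)], F5 in series; result (-3*s^3 + 16*s^2 - 17*s + 4)/(12*s^4 + 28*s^3 - 96*s^2 + 4*s + 44)
That last expression is T(s), already simplified. Scaling its denominator by 1/12 (the reciprocal of the leading coefficient) yields the monic denominator.

Answer: s^4 + 7*s^3/3 - 8*s^2 + s/3 + 11/3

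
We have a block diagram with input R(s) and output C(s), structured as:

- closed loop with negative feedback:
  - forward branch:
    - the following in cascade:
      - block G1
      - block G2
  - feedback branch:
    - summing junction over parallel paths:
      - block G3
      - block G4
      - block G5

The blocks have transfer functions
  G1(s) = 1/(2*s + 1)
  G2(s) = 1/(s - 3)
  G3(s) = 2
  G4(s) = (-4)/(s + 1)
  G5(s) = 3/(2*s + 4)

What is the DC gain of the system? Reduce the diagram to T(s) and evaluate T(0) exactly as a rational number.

Reducing step by step:

Step 1. series reduction of G1, G2: 1/(2*s^2 - 5*s - 3)
Step 2. reduce the parallel group G3, G4, G5: (4*s^2 + 7*s - 5)/(2*s^2 + 6*s + 4)
Step 3. close the feedback loop around (G1*G2), (G3+G4+G5): (2*s^2 + 6*s + 4)/(4*s^4 + 2*s^3 - 24*s^2 - 31*s - 17)
That last expression is T(s); at s = 0 only the constant terms survive, so T(0) = 4/(-17) = -4/17.

Answer: -4/17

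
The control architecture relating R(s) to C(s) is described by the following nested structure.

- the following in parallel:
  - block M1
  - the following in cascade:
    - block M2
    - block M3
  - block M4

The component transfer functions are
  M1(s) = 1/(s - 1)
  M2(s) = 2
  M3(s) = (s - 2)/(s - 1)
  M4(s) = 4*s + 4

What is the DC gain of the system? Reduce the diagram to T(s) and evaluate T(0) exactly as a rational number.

First reduce the diagram to T(s).

Step 1 - reduce the series chain M2, M3, giving (2*s - 4)/(s - 1)
Step 2 - reduce the parallel group M1, (M2*M3), M4, giving (4*s^2 + 2*s - 7)/(s - 1)
Step 2 gives the overall T(s). Then T(0) = -7/(-1) = 7.

Answer: 7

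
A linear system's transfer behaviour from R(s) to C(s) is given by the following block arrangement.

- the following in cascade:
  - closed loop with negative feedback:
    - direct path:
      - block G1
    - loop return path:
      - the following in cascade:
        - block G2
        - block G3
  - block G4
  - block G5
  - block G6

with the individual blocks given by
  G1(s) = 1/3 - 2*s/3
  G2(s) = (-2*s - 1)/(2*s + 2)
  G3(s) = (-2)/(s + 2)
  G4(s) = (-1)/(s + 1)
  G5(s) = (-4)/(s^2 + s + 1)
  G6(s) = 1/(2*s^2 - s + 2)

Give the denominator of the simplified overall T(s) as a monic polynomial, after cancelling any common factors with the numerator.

1. combine G2, G3 in series: (2*s + 1)/(s^2 + 3*s + 2)
2. feedback reduction of G1, (G2*G3): (2*s^3 + 5*s^2 + s - 2)/(s^2 - 9*s - 7)
3. series reduction of [G1/(1+G1*(G2*G3))], G4, G5, G6: (8*s^2 + 12*s - 8)/(2*s^6 - 17*s^5 - 20*s^4 - 33*s^3 - 28*s^2 - 25*s - 14)
Step 3 gives the fully reduced T(s), with no common factor left to cancel. The denominator's leading coefficient is 2, so divide each of its coefficients by 2 to get the monic form.

Final answer: s^6 - 17*s^5/2 - 10*s^4 - 33*s^3/2 - 14*s^2 - 25*s/2 - 7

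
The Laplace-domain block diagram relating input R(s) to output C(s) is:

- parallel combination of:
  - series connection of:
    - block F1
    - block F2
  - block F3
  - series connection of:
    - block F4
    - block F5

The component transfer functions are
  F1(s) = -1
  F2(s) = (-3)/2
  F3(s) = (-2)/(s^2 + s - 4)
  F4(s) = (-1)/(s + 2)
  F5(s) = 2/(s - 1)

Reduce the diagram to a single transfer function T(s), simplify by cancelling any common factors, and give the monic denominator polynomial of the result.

Answer: s^4 + 2*s^3 - 5*s^2 - 6*s + 8

Working:
1. cascade F1, F2 gives 3/2
2. series reduction of F4, F5 gives (-2)/(s^2 + s - 2)
3. add (F1*F2), F3, (F4*F5) (parallel) gives (3*s^4 + 6*s^3 - 23*s^2 - 26*s + 48)/(2*s^4 + 4*s^3 - 10*s^2 - 12*s + 16)
T(s) is the step-3 result (common factors already cancelled). Leading coefficient of the denominator: 2. Divide through by 2 for the monic polynomial.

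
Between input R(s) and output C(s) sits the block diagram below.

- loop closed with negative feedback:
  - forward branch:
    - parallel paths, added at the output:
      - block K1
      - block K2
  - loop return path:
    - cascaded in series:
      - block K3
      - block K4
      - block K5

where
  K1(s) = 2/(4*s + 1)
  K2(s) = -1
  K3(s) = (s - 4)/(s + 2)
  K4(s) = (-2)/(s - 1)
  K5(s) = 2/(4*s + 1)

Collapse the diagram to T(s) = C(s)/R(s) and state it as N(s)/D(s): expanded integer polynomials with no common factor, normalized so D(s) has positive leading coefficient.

Answer: (-16*s^4 - 16*s^3 + 33*s^2 + s - 2)/(16*s^4 + 24*s^3 - 7*s^2 - 83*s + 14)

Working:
[1] sum the parallel branches K1, K2 gives (1 - 4*s)/(4*s + 1)
[2] multiply K3, K4, K5 (series) gives (16 - 4*s)/(4*s^3 + 5*s^2 - 7*s - 2)
[3] close the feedback loop around (K1+K2), (K3*K4*K5), which is the overall transfer function T(s) = C(s)/R(s) in lowest terms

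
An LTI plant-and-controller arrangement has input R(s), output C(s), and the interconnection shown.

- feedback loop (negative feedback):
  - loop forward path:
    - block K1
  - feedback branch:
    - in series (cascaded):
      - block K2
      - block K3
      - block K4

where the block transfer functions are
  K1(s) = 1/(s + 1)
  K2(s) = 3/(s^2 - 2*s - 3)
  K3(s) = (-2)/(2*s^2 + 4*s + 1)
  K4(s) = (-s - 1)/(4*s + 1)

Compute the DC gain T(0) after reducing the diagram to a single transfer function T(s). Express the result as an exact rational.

Answer: -1

Working:
Step 1 - reduce the series chain K2, K3, K4 = 6/(8*s^4 - 6*s^3 - 46*s^2 - 23*s - 3)
Step 2 - collapse the loop (K1 forward, (K2*K3*K4) return) = (8*s^4 - 6*s^3 - 46*s^2 - 23*s - 3)/(8*s^5 + 2*s^4 - 52*s^3 - 69*s^2 - 26*s + 3)
That last expression is T(s); at s = 0 only the constant terms survive, so T(0) = -3/3 = -1.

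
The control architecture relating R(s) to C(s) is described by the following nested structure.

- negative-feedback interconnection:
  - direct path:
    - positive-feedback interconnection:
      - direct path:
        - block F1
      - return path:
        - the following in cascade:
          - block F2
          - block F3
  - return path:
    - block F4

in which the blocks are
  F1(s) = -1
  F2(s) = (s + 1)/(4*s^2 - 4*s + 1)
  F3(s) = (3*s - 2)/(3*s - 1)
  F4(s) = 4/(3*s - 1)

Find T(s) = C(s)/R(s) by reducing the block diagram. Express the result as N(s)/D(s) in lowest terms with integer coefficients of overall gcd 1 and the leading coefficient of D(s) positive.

The answer is (-12*s^3 + 16*s^2 - 7*s + 1)/(12*s^3 - 29*s^2 + 24*s - 7).

Reasoning:
(1) series reduction of F2, F3, giving (3*s^2 + s - 2)/(12*s^3 - 16*s^2 + 7*s - 1)
(2) collapse the loop (F1 forward, (F2*F3) return), giving (-12*s^3 + 16*s^2 - 7*s + 1)/(12*s^3 - 13*s^2 + 8*s - 3)
(3) reduce the feedback loop with forward [F1/(1-F1*(F2*F3))] and return F4 - this is the overall T(s), already in the required normalized form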